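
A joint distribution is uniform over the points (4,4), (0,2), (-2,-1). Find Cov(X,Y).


E[X]=2/3, E[Y]=5/3, E[XY]=6
Cov(X,Y) = E[XY] - E[X]E[Y] = 6 - 2/3*5/3 = 44/9

44/9


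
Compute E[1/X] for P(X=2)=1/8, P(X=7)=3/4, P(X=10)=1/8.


E[1/X] = sum(g(x)*P(x))
= 1/2*1/8 + 1/7*3/4 + 1/10*1/8
= 51/280

51/280


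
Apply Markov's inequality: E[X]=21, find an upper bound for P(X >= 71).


Markov: P(X >= a) <= E[X]/a
P(X >= 71) <= 21/71

21/71


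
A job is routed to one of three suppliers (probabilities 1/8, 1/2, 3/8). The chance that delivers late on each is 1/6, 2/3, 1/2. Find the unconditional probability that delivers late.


P(A) = P(A|B1)P(B1) + P(A|B2)P(B2) + P(A|B3)P(B3)
= 1/6*1/8 + 2/3*1/2 + 1/2*3/8
= 1/48 + 1/3 + 3/16 = 13/24

13/24


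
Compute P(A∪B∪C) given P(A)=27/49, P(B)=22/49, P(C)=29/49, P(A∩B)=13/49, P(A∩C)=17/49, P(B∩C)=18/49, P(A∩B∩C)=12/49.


P(A∪B∪C) = P(A)+P(B)+P(C) - P(AB)-P(AC)-P(BC) + P(ABC)
= 27/49+22/49+29/49 - 13/49-17/49-18/49 + 12/49
= 6/7

6/7


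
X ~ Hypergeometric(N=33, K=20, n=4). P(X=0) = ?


P(X=0) = C(20,0)*C(13,4) / C(33,4)
= 1*715 / 40920
= 715/40920 = 13/744

13/744


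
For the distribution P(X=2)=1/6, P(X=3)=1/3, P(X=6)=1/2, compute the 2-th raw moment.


E[X^2] = sum(x^2 * P(x))
= 4*1/6 + 9*1/3 + 36*1/2
= 65/3

65/3


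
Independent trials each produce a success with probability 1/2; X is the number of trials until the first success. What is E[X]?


For geometric (trials until first success), E[X] = 1/p = 1/(1/2) = 2

2


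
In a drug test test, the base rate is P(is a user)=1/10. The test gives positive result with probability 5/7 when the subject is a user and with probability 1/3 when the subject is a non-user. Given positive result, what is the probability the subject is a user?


P(A) = P(A|B)P(B) + P(A|B')P(B') = 5/7*1/10 + 1/3*9/10 = 13/35
P(B|A) = P(A|B)P(B)/P(A) = (1/14)/(13/35) = 5/26

5/26


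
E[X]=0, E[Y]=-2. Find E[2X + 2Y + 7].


E[2X + 2Y + 7] = 2*E[X] + 2*E[Y] + 7
= (2)*(0) + (2)*(-2) + (7)
= 0 - 4 + 7 = 3

3


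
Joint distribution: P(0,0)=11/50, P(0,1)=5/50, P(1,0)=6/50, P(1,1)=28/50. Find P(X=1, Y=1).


Read from table: P(X=1, Y=1) = 28/50 = 14/25

14/25


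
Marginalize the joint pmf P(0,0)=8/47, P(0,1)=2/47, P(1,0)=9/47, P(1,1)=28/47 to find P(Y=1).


P(Y=1) = P(0,1)+P(1,1) = 2/47 + 28/47 = 30/47

30/47


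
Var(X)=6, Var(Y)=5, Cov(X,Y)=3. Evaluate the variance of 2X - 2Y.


Var(2X - 2Y) = 2^2*Var(X) + (-2)^2*Var(Y) + 2*2*(-2)*Cov(X,Y)
= 4*6 + 4*5 - 8*3
= 24 + 20 - 24 = 20

20


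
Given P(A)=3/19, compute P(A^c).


P(A') = 1 - P(A) = 1 - 3/19 = 16/19

16/19


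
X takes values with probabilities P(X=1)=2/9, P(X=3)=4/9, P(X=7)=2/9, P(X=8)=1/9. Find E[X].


E[X] = sum(x * P(x))
= 1*2/9 + 3*4/9 + 7*2/9 + 8*1/9
= 4

4


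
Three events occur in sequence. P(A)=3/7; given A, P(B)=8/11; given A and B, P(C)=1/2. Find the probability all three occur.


P(A∩B∩C) = P(A) * P(B|A) * P(C|A∩B)
= 3/7 * 8/11 * 1/2
= 24/77 * 1/2 = 12/77

12/77


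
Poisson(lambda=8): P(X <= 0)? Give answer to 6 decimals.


P(X<=0) = e^(-8)*8^0/0!
≈ 0.0003354626
≈ 0.000335

0.000335


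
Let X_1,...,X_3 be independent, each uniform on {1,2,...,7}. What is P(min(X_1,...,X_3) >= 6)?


P(min >= 6) = P(all X_i >= 6) = (P(X_1 >= 6))^3
= (2/7)^3 = 8/343

8/343


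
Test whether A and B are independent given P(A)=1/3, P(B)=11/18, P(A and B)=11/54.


P(A)*P(B) = 1/3*11/18 = 11/54
P(A∩B) = 11/54, which equals P(A)P(B), so independent

Yes, A and B are independent


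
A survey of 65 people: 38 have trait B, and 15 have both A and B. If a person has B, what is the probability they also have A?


P(A|B) = P(A∩B)/P(B) = (15/65)/(38/65) = 15/38

15/38


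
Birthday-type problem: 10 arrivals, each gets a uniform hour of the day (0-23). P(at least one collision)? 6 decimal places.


P(all different) = prod((24-i)/24 for i=0..9) = 0.112250
P(at least one match) = 1 - 0.112250 = 0.887750

0.887750


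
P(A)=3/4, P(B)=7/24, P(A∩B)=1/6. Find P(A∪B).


P(A∪B) = P(A) + P(B) - P(A∩B)
= 3/4 + 7/24 - 1/6 = 7/8

7/8


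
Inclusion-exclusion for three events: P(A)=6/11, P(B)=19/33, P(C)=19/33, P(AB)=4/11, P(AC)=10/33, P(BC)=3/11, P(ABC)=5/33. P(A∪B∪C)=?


P(A∪B∪C) = P(A)+P(B)+P(C) - P(AB)-P(AC)-P(BC) + P(ABC)
= 6/11+19/33+19/33 - 4/11-10/33-3/11 + 5/33
= 10/11

10/11


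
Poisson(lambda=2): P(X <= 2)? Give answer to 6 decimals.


P(X<=2) = e^(-2)*2^0/0! + e^(-2)*2^1/1! + e^(-2)*2^2/2!
≈ 0.1353352832 + 0.2706705665 + 0.2706705665
= 0.6766764162
≈ 0.676676

0.676676


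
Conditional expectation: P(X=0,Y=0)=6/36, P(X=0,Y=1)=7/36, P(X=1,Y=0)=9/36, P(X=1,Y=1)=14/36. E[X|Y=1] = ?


P(Y=1) = 21/36
E[X|Y=1] = (0*7 + 1*14)/21 = 14/21 = 2/3

2/3


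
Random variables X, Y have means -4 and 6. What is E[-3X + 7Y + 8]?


E[-3X + 7Y + 8] = -3*E[X] + 7*E[Y] + 8
= (-3)*(-4) + (7)*(6) + (8)
= 12 + 42 + 8 = 62

62


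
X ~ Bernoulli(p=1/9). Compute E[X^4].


For Bernoulli: X in {0,1}
E[X^4] = 0^4*(1-1/9) + 1^4*1/9 = 1/9

1/9


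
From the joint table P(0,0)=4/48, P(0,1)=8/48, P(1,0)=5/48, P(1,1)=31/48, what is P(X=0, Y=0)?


Read from table: P(X=0, Y=0) = 4/48 = 1/12

1/12


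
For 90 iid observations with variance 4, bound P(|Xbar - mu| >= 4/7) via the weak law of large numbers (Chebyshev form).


Var(Xbar) = Var(X)/n = 4/90
Chebyshev: P(|Xbar-mu| >= 4/7) <= Var(Xbar)/(4/7)^2 = (2/45)/(16/49) = 49/360

49/360


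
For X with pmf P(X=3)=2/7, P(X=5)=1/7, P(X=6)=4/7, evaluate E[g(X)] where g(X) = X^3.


E[X^3] = sum(g(x)*P(x))
= 27*2/7 + 125*1/7 + 216*4/7
= 149

149


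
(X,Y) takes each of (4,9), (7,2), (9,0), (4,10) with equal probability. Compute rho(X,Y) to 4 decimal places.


Cov(X,Y) = -9.0000, Var(X) = 4.5000, Var(Y) = 18.6875
rho = Cov/(sqrt(VarX)*sqrt(VarY)) = -0.9814

-0.9814


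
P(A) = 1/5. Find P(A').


P(A') = 1 - P(A) = 1 - 1/5 = 4/5

4/5


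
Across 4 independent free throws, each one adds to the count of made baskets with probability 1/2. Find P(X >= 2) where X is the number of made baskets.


P(X>=2) = P(X=2) + P(X=3) + P(X=4)
= 3/8 + 1/4 + 1/16
= 11/16

11/16


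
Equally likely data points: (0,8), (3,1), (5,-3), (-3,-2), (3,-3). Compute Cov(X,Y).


E[X]=8/5, E[Y]=1/5, E[XY]=-3
Cov(X,Y) = E[XY] - E[X]E[Y] = -3 - 8/5*1/5 = -83/25

-83/25


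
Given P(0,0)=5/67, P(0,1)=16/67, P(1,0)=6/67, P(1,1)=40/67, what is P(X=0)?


P(X=0) = P(0,0)+P(0,1) = 5/67 + 16/67 = 21/67

21/67


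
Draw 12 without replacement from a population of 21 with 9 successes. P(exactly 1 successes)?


P(X=1) = C(9,1)*C(12,11) / C(21,12)
= 9*12 / 293930
= 108/293930 = 54/146965

54/146965


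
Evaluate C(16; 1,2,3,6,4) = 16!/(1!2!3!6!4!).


16! = 20922789888000
Denominator: 1!=1 * 2!=2 * 3!=6 * 6!=720 * 4!=24
Coefficient = 20922789888000 / 207360 = 100900800

100900800


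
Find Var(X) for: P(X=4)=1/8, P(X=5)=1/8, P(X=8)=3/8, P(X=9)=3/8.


E[X] = 15/2, E[X^2] = 119/2
Var(X) = E[X^2] - (E[X])^2 = 119/2 - (15/2)^2 = 13/4

13/4


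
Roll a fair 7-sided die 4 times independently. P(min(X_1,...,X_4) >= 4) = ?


P(min >= 4) = P(all X_i >= 4) = (P(X_1 >= 4))^4
= (4/7)^4 = 256/2401

256/2401


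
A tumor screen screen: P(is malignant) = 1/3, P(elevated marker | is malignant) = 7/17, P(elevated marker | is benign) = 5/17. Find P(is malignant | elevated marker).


P(A) = P(A|B)P(B) + P(A|B')P(B') = 7/17*1/3 + 5/17*2/3 = 1/3
P(B|A) = P(A|B)P(B)/P(A) = (7/51)/(1/3) = 7/17

7/17


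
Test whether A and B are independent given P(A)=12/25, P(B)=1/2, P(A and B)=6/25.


P(A)*P(B) = 12/25*1/2 = 6/25
P(A∩B) = 6/25, which equals P(A)P(B), so independent

Yes, A and B are independent


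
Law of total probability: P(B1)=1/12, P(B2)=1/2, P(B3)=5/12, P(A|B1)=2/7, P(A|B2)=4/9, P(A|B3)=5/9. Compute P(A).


P(A) = P(A|B1)P(B1) + P(A|B2)P(B2) + P(A|B3)P(B3)
= 2/7*1/12 + 4/9*1/2 + 5/9*5/12
= 1/42 + 2/9 + 25/108 = 361/756

361/756


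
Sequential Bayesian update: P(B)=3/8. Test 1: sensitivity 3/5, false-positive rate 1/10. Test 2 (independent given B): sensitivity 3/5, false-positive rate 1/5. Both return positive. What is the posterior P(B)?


After test 1: P(+) = 3/5*3/8 + 1/10*5/8 = 23/80
P(B|+) = (9/40)/(23/80) = 18/23
After test 2 (use post1 as new prior): P(+) = 3/5*18/23 + 1/5*5/23 = 59/115
P(B|+,+) = (54/115)/(59/115) = 54/59

54/59


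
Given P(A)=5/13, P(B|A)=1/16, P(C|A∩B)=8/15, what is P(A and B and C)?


P(A∩B∩C) = P(A) * P(B|A) * P(C|A∩B)
= 5/13 * 1/16 * 8/15
= 5/208 * 8/15 = 1/78

1/78


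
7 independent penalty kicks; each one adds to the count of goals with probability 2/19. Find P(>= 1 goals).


P(at least one) = 1 - P(none)
P(none) = (1 - 2/19)^7 = (17/19)^7 = 410338673/893871739
P(at least one) = 1 - 410338673/893871739 = 483533066/893871739

483533066/893871739


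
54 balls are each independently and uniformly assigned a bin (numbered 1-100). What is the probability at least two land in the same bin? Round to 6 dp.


P(all different) = prod((100-i)/100 for i=0..53) = 0.000000
P(at least one match) = 1 - 0.000000 = 1.000000

1.000000


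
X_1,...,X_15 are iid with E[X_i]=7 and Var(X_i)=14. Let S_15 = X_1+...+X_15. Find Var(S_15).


By independence, Var(S_n) = n*Var(X_1) = 15*14 = 210

210


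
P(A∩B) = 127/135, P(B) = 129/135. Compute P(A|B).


P(A|B) = P(A∩B)/P(B) = (127/135)/(129/135) = 127/129

127/129


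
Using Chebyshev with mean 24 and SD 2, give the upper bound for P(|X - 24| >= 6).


k = 6/2 = 3
Chebyshev: P(|X-mu| >= k*sigma) <= 1/k^2 = 1/3^2 = 1/9

1/9


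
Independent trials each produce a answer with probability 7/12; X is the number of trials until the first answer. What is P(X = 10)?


P(X=10) = (1-p)^9 * p = (5/12)^9 * 7/12
= 1953125/5159780352 * 7/12 = 13671875/61917364224

13671875/61917364224


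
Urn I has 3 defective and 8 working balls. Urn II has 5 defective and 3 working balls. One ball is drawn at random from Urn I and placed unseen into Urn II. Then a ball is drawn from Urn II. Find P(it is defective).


P(transfer defective) = 3/11; P(transfer working) = 8/11
If defective transferred: Urn II has 6 defective of 9, so P(defective|defective moved) = 2/3
If working transferred: Urn II has 5 defective of 9, so P(defective|working moved) = 5/9
By total probability: P(defective) = 3/11*2/3 + 8/11*5/9 = 58/99

58/99


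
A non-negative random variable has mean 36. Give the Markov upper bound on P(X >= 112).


Markov: P(X >= a) <= E[X]/a
P(X >= 112) <= 36/112 = 9/28

9/28


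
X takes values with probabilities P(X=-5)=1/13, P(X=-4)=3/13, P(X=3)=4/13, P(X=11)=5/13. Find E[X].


E[X] = sum(x * P(x))
= -5*1/13 - 4*3/13 + 3*4/13 + 11*5/13
= 50/13

50/13


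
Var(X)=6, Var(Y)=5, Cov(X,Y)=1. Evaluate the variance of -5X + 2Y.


Var(-5X + 2Y) = (-5)^2*Var(X) + 2^2*Var(Y) + 2*(-5)*2*Cov(X,Y)
= 25*6 + 4*5 - 20*1
= 150 + 20 - 20 = 150

150


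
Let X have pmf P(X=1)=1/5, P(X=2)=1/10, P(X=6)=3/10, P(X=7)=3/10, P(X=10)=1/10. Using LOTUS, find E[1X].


E[1X] = sum(g(x)*P(x))
= 1*1/5 + 2*1/10 + 6*3/10 + 7*3/10 + 10*1/10
= 53/10

53/10


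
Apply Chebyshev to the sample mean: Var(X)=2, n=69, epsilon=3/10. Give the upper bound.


Var(Xbar) = Var(X)/n = 2/69
Chebyshev: P(|Xbar-mu| >= 3/10) <= Var(Xbar)/(3/10)^2 = (2/69)/(9/100) = 200/621

200/621


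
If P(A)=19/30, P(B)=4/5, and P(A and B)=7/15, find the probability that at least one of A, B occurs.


P(A∪B) = P(A) + P(B) - P(A∩B)
= 19/30 + 4/5 - 7/15 = 29/30

29/30


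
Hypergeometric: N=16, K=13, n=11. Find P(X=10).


P(X=10) = C(13,10)*C(3,1) / C(16,11)
= 286*3 / 4368
= 858/4368 = 11/56

11/56


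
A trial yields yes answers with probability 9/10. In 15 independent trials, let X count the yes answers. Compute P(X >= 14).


P(X>=14) = P(X=14) + P(X=15)
= 68630377364883/200000000000000 + 205891132094649/1000000000000000
= 68630377364883/125000000000000

68630377364883/125000000000000


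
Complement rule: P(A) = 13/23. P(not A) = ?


P(A') = 1 - P(A) = 1 - 13/23 = 10/23

10/23


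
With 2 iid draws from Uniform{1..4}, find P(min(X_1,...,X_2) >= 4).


P(min >= 4) = P(all X_i >= 4) = (P(X_1 >= 4))^2
= (1/4)^2 = 1/16

1/16


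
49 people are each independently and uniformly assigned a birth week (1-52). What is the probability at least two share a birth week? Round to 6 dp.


P(all different) = prod((52-i)/52 for i=0..48) = 0.000000
P(at least one match) = 1 - 0.000000 = 1.000000

1.000000


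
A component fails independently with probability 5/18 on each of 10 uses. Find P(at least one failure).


P(at least one) = 1 - P(none)
P(none) = (1 - 5/18)^10 = (13/18)^10 = 137858491849/3570467226624
P(at least one) = 1 - 137858491849/3570467226624 = 3432608734775/3570467226624

3432608734775/3570467226624


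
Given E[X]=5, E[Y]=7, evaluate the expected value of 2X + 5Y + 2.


E[2X + 5Y + 2] = 2*E[X] + 5*E[Y] + 2
= (2)*(5) + (5)*(7) + (2)
= 10 + 35 + 2 = 47

47


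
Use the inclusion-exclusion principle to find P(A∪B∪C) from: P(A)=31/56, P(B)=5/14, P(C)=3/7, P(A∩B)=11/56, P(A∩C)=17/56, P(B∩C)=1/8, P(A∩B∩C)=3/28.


P(A∪B∪C) = P(A)+P(B)+P(C) - P(AB)-P(AC)-P(BC) + P(ABC)
= 31/56+5/14+3/7 - 11/56-17/56-1/8 + 3/28
= 23/28

23/28


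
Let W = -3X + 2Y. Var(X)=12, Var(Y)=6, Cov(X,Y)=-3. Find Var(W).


Var(-3X + 2Y) = (-3)^2*Var(X) + 2^2*Var(Y) + 2*(-3)*2*Cov(X,Y)
= 9*12 + 4*6 - 12*(-3)
= 108 + 24 + 36 = 168

168


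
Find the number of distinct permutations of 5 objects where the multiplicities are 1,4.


5! = 120
Denominator: 1!=1 * 4!=24
Coefficient = 120 / 24 = 5

5


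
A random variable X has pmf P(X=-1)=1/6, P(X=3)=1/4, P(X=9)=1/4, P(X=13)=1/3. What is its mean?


E[X] = sum(x * P(x))
= -1*1/6 + 3*1/4 + 9*1/4 + 13*1/3
= 43/6

43/6


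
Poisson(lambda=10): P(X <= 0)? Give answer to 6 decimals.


P(X<=0) = e^(-10)*10^0/0!
≈ 0.0000453999
≈ 0.000045

0.000045


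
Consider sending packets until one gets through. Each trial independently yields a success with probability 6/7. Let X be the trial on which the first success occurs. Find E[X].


For geometric (trials until first success), E[X] = 1/p = 1/(6/7) = 7/6

7/6


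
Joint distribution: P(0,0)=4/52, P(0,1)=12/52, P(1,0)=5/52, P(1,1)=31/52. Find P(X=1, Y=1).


Read from table: P(X=1, Y=1) = 31/52

31/52


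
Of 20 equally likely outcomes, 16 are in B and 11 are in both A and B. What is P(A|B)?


P(A|B) = P(A∩B)/P(B) = (11/20)/(16/20) = 11/16

11/16


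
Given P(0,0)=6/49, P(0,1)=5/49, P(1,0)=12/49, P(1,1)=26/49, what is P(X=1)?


P(X=1) = P(1,0)+P(1,1) = 12/49 + 26/49 = 38/49

38/49


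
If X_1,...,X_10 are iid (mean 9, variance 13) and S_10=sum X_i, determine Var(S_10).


By independence, Var(S_n) = n*Var(X_1) = 10*13 = 130

130


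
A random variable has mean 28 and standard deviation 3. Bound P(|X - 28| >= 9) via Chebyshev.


k = 9/3 = 3
Chebyshev: P(|X-mu| >= k*sigma) <= 1/k^2 = 1/3^2 = 1/9

1/9


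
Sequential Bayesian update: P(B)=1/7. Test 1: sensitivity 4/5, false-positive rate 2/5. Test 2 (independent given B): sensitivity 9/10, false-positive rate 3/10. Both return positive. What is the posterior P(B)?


After test 1: P(+) = 4/5*1/7 + 2/5*6/7 = 16/35
P(B|+) = (4/35)/(16/35) = 1/4
After test 2 (use post1 as new prior): P(+) = 9/10*1/4 + 3/10*3/4 = 9/20
P(B|+,+) = (9/40)/(9/20) = 1/2

1/2


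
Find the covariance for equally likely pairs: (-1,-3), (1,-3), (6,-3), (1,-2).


E[X]=7/4, E[Y]=-11/4, E[XY]=-5
Cov(X,Y) = E[XY] - E[X]E[Y] = -5 - 7/4*-11/4 = -3/16

-3/16


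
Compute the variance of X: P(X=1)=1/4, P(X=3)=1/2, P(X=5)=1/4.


E[X] = 3, E[X^2] = 11
Var(X) = E[X^2] - (E[X])^2 = 11 - (3)^2 = 2

2


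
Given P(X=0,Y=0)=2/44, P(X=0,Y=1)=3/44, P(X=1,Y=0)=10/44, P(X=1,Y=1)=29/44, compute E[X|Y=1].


P(Y=1) = 32/44
E[X|Y=1] = (0*3 + 1*29)/32 = 29/32

29/32


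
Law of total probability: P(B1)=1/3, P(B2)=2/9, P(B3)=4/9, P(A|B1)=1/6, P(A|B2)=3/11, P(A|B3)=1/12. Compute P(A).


P(A) = P(A|B1)P(B1) + P(A|B2)P(B2) + P(A|B3)P(B3)
= 1/6*1/3 + 3/11*2/9 + 1/12*4/9
= 1/18 + 2/33 + 1/27 = 91/594

91/594


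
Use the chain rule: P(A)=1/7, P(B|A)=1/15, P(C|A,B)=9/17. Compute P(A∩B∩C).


P(A∩B∩C) = P(A) * P(B|A) * P(C|A∩B)
= 1/7 * 1/15 * 9/17
= 1/105 * 9/17 = 3/595

3/595


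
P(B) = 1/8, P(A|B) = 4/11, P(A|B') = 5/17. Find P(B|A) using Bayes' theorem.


P(A) = P(A|B)P(B) + P(A|B')P(B') = 4/11*1/8 + 5/17*7/8 = 453/1496
P(B|A) = P(A|B)P(B)/P(A) = (1/22)/(453/1496) = 68/453

68/453


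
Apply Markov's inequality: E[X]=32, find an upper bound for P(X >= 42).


Markov: P(X >= a) <= E[X]/a
P(X >= 42) <= 32/42 = 16/21

16/21


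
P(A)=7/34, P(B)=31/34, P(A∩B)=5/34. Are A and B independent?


P(A)*P(B) = 7/34*31/34 = 217/1156
P(A∩B) = 5/34 != 217/1156, so not independent

No, A and B are not independent


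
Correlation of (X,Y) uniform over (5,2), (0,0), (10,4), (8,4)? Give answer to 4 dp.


Cov(X,Y) = 6.1250, Var(X) = 14.1875, Var(Y) = 2.7500
rho = Cov/(sqrt(VarX)*sqrt(VarY)) = 0.9806

0.9806


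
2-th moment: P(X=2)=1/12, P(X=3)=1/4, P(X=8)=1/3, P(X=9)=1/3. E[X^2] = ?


E[X^2] = sum(x^2 * P(x))
= 4*1/12 + 9*1/4 + 64*1/3 + 81*1/3
= 611/12

611/12


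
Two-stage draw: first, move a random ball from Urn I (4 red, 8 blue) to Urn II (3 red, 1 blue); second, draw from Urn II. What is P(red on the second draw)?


P(transfer red) = 4/12 = 1/3; P(transfer blue) = 2/3
If red transferred: Urn II has 4 red of 5, so P(red|red moved) = 4/5
If blue transferred: Urn II has 3 red of 5, so P(red|blue moved) = 3/5
By total probability: P(red) = 1/3*4/5 + 2/3*3/5 = 2/3

2/3


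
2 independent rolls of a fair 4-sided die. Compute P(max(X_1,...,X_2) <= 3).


P(max <= 3) = P(all X_i <= 3) = (P(X_1 <= 3))^2
= (3/4)^2 = 9/16

9/16


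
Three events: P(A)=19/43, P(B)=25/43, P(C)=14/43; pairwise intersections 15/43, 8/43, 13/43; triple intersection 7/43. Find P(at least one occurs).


P(A∪B∪C) = P(A)+P(B)+P(C) - P(AB)-P(AC)-P(BC) + P(ABC)
= 19/43+25/43+14/43 - 15/43-8/43-13/43 + 7/43
= 29/43

29/43


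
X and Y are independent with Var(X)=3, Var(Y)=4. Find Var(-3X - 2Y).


Independence => Cov(X,Y)=0
Var(-3X - 2Y) = (-3)^2*Var(X) + (-2)^2*Var(Y)
= 9*3 + 4*4 = 43

43


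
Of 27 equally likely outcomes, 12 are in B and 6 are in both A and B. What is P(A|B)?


P(A|B) = P(A∩B)/P(B) = (6/27)/(12/27) = 6/12 = 1/2

1/2


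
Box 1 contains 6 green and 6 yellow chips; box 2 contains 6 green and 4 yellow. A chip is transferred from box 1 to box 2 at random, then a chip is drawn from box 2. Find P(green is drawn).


P(transfer green) = 6/12 = 1/2; P(transfer yellow) = 1/2
If green transferred: Urn II has 7 green of 11, so P(green|green moved) = 7/11
If yellow transferred: Urn II has 6 green of 11, so P(green|yellow moved) = 6/11
By total probability: P(green) = 1/2*7/11 + 1/2*6/11 = 13/22

13/22


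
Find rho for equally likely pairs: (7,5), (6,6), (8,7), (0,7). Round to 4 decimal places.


Cov(X,Y) = -1.0625, Var(X) = 9.6875, Var(Y) = 0.6875
rho = Cov/(sqrt(VarX)*sqrt(VarY)) = -0.4117

-0.4117


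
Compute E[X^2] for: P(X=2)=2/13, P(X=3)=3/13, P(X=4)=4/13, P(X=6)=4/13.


E[X^2] = sum(x^2 * P(x))
= 4*2/13 + 9*3/13 + 16*4/13 + 36*4/13
= 243/13

243/13


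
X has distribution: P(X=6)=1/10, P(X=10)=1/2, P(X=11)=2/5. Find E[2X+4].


E[2X+4] = sum(g(x)*P(x))
= 16*1/10 + 24*1/2 + 26*2/5
= 24

24


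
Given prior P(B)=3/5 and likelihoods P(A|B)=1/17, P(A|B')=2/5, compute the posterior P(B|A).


P(A) = P(A|B)P(B) + P(A|B')P(B') = 1/17*3/5 + 2/5*2/5 = 83/425
P(B|A) = P(A|B)P(B)/P(A) = (3/85)/(83/425) = 15/83

15/83


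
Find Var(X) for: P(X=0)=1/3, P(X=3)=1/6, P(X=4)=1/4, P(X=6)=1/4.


E[X] = 3, E[X^2] = 29/2
Var(X) = E[X^2] - (E[X])^2 = 29/2 - (3)^2 = 11/2

11/2


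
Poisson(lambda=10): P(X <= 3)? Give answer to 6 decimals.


P(X<=3) = e^(-10)*10^0/0! + e^(-10)*10^1/1! + e^(-10)*10^2/2! + e^(-10)*10^3/3!
≈ 0.0000453999 + 0.0004539993 + 0.0022699965 + 0.0075666550
= 0.0103360507
≈ 0.010336

0.010336


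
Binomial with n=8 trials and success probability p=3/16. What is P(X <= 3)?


P(X<=3) = P(X=0) + P(X=1) + P(X=2) + P(X=3)
= 815730721/4294967296 + 188245551/536870912 + 304088967/1073741824 + 70174377/536870912
= 4099446013/4294967296

4099446013/4294967296


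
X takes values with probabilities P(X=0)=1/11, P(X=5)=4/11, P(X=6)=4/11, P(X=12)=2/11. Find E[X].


E[X] = sum(x * P(x))
= 0*1/11 + 5*4/11 + 6*4/11 + 12*2/11
= 68/11

68/11


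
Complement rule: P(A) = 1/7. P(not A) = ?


P(A') = 1 - P(A) = 1 - 1/7 = 6/7

6/7


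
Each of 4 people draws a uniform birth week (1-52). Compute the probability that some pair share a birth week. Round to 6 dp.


P(all different) = prod((52-i)/52 for i=0..3) = 0.888641
P(at least one match) = 1 - 0.888641 = 0.111359

0.111359


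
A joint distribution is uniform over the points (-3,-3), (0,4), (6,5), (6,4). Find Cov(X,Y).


E[X]=9/4, E[Y]=5/2, E[XY]=63/4
Cov(X,Y) = E[XY] - E[X]E[Y] = 63/4 - 9/4*5/2 = 81/8

81/8


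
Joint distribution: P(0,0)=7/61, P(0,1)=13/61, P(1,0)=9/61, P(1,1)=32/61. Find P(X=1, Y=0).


Read from table: P(X=1, Y=0) = 9/61

9/61


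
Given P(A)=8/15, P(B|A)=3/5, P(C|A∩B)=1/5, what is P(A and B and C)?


P(A∩B∩C) = P(A) * P(B|A) * P(C|A∩B)
= 8/15 * 3/5 * 1/5
= 8/25 * 1/5 = 8/125

8/125


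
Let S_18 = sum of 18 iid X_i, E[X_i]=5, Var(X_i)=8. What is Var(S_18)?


By independence, Var(S_n) = n*Var(X_1) = 18*8 = 144

144


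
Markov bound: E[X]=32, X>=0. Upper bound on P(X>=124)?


Markov: P(X >= a) <= E[X]/a
P(X >= 124) <= 32/124 = 8/31

8/31


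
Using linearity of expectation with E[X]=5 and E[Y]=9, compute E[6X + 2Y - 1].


E[6X + 2Y - 1] = 6*E[X] + 2*E[Y] - 1
= (6)*(5) + (2)*(9) + (-1)
= 30 + 18 - 1 = 47

47


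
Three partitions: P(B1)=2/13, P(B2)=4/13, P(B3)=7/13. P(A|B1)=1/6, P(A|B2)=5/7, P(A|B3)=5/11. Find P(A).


P(A) = P(A|B1)P(B1) + P(A|B2)P(B2) + P(A|B3)P(B3)
= 1/6*2/13 + 5/7*4/13 + 5/11*7/13
= 1/39 + 20/91 + 35/143 = 1472/3003

1472/3003


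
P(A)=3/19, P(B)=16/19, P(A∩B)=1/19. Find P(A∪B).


P(A∪B) = P(A) + P(B) - P(A∩B)
= 3/19 + 16/19 - 1/19 = 18/19

18/19


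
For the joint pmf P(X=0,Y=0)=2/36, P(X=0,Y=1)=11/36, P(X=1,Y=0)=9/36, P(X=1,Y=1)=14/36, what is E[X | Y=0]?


P(Y=0) = 11/36
E[X|Y=0] = (0*2 + 1*9)/11 = 9/11

9/11


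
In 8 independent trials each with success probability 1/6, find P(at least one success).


P(at least one) = 1 - P(none)
P(none) = (1 - 1/6)^8 = (5/6)^8 = 390625/1679616
P(at least one) = 1 - 390625/1679616 = 1288991/1679616

1288991/1679616


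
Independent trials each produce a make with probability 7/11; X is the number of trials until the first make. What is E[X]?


For geometric (trials until first success), E[X] = 1/p = 1/(7/11) = 11/7

11/7


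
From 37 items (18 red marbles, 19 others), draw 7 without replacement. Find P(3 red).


P(X=3) = C(18,3)*C(19,4) / C(37,7)
= 816*3876 / 10295472
= 3162816/10295472 = 3876/12617

3876/12617


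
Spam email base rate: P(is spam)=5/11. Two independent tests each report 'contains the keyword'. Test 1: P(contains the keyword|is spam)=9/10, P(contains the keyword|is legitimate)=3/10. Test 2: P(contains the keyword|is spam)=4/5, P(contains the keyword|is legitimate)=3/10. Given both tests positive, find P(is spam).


After test 1: P(+) = 9/10*5/11 + 3/10*6/11 = 63/110
P(B|+) = (9/22)/(63/110) = 5/7
After test 2 (use post1 as new prior): P(+) = 4/5*5/7 + 3/10*2/7 = 23/35
P(B|+,+) = (4/7)/(23/35) = 20/23

20/23


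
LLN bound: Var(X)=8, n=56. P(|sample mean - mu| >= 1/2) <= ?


Var(Xbar) = Var(X)/n = 8/56
Chebyshev: P(|Xbar-mu| >= 1/2) <= Var(Xbar)/(1/2)^2 = (1/7)/(1/4) = 4/7

4/7


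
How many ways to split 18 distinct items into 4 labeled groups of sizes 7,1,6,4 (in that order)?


18! = 6402373705728000
Denominator: 7!=5040 * 1!=1 * 6!=720 * 4!=24
Coefficient = 6402373705728000 / 87091200 = 73513440

73513440


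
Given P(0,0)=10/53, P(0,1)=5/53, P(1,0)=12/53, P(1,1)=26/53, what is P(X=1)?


P(X=1) = P(1,0)+P(1,1) = 12/53 + 26/53 = 38/53

38/53


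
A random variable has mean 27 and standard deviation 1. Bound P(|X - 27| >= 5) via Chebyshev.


k = 5/1 = 5
Chebyshev: P(|X-mu| >= k*sigma) <= 1/k^2 = 1/5^2 = 1/25

1/25


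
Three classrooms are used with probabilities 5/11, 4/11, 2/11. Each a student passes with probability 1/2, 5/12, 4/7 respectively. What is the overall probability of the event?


P(A) = P(A|B1)P(B1) + P(A|B2)P(B2) + P(A|B3)P(B3)
= 1/2*5/11 + 5/12*4/11 + 4/7*2/11
= 5/22 + 5/33 + 8/77 = 223/462

223/462


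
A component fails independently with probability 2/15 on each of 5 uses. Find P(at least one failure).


P(at least one) = 1 - P(none)
P(none) = (1 - 2/15)^5 = (13/15)^5 = 371293/759375
P(at least one) = 1 - 371293/759375 = 388082/759375

388082/759375


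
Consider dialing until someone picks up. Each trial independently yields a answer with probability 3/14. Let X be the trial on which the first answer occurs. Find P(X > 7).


P(X > 7) = P(first 7 trials all fail) = (1-p)^7 = (11/14)^7 = 19487171/105413504

19487171/105413504


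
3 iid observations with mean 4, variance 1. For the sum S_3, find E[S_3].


E[S_n] = n*E[X_1] = 3*4 = 12

12


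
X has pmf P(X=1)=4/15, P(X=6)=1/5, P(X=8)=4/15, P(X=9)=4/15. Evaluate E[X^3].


E[X^3] = sum(x^3 * P(x))
= 1*4/15 + 216*1/5 + 512*4/15 + 729*4/15
= 1872/5

1872/5


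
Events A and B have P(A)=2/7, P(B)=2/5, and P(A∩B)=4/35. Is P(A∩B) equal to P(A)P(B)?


P(A)*P(B) = 2/7*2/5 = 4/35
P(A∩B) = 4/35, which equals P(A)P(B), so independent

Yes, A and B are independent


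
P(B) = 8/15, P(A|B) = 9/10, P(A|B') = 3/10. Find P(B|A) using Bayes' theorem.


P(A) = P(A|B)P(B) + P(A|B')P(B') = 9/10*8/15 + 3/10*7/15 = 31/50
P(B|A) = P(A|B)P(B)/P(A) = (12/25)/(31/50) = 24/31

24/31


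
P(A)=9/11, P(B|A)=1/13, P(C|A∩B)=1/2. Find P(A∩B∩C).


P(A∩B∩C) = P(A) * P(B|A) * P(C|A∩B)
= 9/11 * 1/13 * 1/2
= 9/143 * 1/2 = 9/286

9/286


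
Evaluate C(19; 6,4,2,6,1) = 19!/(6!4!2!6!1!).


19! = 121645100408832000
Denominator: 6!=720 * 4!=24 * 2!=2 * 6!=720 * 1!=1
Coefficient = 121645100408832000 / 24883200 = 4888643760

4888643760


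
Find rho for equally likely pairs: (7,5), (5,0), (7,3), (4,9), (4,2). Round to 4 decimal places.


Cov(X,Y) = -0.5200, Var(X) = 1.8400, Var(Y) = 9.3600
rho = Cov/(sqrt(VarX)*sqrt(VarY)) = -0.1253

-0.1253


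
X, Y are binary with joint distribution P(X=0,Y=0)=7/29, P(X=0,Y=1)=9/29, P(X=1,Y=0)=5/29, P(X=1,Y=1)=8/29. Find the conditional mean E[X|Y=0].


P(Y=0) = 12/29
E[X|Y=0] = (0*7 + 1*5)/12 = 5/12

5/12


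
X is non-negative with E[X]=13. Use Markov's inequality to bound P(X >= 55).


Markov: P(X >= a) <= E[X]/a
P(X >= 55) <= 13/55

13/55


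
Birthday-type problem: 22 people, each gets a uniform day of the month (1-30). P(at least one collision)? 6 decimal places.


P(all different) = prod((30-i)/30 for i=0..21) = 0.000021
P(at least one match) = 1 - 0.000021 = 0.999979

0.999979


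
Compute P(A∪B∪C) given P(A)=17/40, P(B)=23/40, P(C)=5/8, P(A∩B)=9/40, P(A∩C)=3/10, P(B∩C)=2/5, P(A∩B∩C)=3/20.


P(A∪B∪C) = P(A)+P(B)+P(C) - P(AB)-P(AC)-P(BC) + P(ABC)
= 17/40+23/40+5/8 - 9/40-3/10-2/5 + 3/20
= 17/20

17/20


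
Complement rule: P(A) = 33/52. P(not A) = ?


P(A') = 1 - P(A) = 1 - 33/52 = 19/52

19/52


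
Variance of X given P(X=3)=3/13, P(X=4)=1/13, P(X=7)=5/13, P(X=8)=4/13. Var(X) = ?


E[X] = 80/13, E[X^2] = 544/13
Var(X) = E[X^2] - (E[X])^2 = 544/13 - (80/13)^2 = 672/169

672/169


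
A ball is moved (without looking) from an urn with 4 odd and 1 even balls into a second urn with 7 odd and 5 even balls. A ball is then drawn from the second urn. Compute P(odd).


P(transfer odd) = 4/5; P(transfer even) = 1/5
If odd transferred: Urn II has 8 odd of 13, so P(odd|odd moved) = 8/13
If even transferred: Urn II has 7 odd of 13, so P(odd|even moved) = 7/13
By total probability: P(odd) = 4/5*8/13 + 1/5*7/13 = 3/5

3/5


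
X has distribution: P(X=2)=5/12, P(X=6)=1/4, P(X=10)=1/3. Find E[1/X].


E[1/X] = sum(g(x)*P(x))
= 1/2*5/12 + 1/6*1/4 + 1/10*1/3
= 17/60

17/60


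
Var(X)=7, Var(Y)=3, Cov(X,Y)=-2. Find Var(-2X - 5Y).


Var(-2X - 5Y) = (-2)^2*Var(X) + (-5)^2*Var(Y) + 2*(-2)*(-5)*Cov(X,Y)
= 4*7 + 25*3 + 20*(-2)
= 28 + 75 - 40 = 63

63


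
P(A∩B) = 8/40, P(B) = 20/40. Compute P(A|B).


P(A|B) = P(A∩B)/P(B) = (8/40)/(20/40) = 8/20 = 2/5

2/5


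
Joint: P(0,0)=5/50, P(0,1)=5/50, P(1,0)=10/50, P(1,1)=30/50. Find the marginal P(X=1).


P(X=1) = P(1,0)+P(1,1) = 10/50 + 30/50 = 40/50 = 4/5

4/5


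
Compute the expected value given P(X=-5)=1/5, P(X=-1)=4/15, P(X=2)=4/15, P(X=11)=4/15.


E[X] = sum(x * P(x))
= -5*1/5 - 1*4/15 + 2*4/15 + 11*4/15
= 11/5

11/5


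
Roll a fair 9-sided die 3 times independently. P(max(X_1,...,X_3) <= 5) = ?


P(max <= 5) = P(all X_i <= 5) = (P(X_1 <= 5))^3
= (5/9)^3 = 125/729

125/729


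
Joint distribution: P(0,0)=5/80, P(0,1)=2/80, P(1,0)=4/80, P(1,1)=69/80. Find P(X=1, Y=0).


Read from table: P(X=1, Y=0) = 4/80 = 1/20

1/20


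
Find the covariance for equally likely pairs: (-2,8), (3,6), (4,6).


E[X]=5/3, E[Y]=20/3, E[XY]=26/3
Cov(X,Y) = E[XY] - E[X]E[Y] = 26/3 - 5/3*20/3 = -22/9

-22/9


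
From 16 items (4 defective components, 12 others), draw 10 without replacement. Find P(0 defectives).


P(X=0) = C(4,0)*C(12,10) / C(16,10)
= 1*66 / 8008
= 66/8008 = 3/364

3/364


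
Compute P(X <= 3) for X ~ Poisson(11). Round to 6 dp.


P(X<=3) = e^(-11)*11^0/0! + e^(-11)*11^1/1! + e^(-11)*11^2/2! + e^(-11)*11^3/3!
≈ 0.0000167017 + 0.0001837187 + 0.0010104529 + 0.0037049940
= 0.0049158673
≈ 0.004916

0.004916


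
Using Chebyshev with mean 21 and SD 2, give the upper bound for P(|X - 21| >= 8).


k = 8/2 = 4
Chebyshev: P(|X-mu| >= k*sigma) <= 1/k^2 = 1/4^2 = 1/16

1/16


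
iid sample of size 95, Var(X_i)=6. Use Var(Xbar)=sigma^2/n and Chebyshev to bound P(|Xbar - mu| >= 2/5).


Var(Xbar) = Var(X)/n = 6/95
Chebyshev: P(|Xbar-mu| >= 2/5) <= Var(Xbar)/(2/5)^2 = (6/95)/(4/25) = 15/38

15/38


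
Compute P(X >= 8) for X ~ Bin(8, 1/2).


P(X>=8) = P(X=8)
= 1/256
= 1/256

1/256


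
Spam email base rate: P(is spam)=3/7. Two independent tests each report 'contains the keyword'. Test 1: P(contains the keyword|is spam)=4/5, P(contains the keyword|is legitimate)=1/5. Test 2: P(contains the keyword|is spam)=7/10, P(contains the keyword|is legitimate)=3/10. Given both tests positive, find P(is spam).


After test 1: P(+) = 4/5*3/7 + 1/5*4/7 = 16/35
P(B|+) = (12/35)/(16/35) = 3/4
After test 2 (use post1 as new prior): P(+) = 7/10*3/4 + 3/10*1/4 = 3/5
P(B|+,+) = (21/40)/(3/5) = 7/8

7/8


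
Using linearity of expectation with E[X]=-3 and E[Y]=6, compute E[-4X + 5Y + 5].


E[-4X + 5Y + 5] = -4*E[X] + 5*E[Y] + 5
= (-4)*(-3) + (5)*(6) + (5)
= 12 + 30 + 5 = 47

47


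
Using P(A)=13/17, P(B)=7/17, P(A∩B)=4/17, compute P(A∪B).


P(A∪B) = P(A) + P(B) - P(A∩B)
= 13/17 + 7/17 - 4/17 = 16/17

16/17


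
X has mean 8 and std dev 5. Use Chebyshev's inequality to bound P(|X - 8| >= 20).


k = 20/5 = 4
Chebyshev: P(|X-mu| >= k*sigma) <= 1/k^2 = 1/4^2 = 1/16

1/16


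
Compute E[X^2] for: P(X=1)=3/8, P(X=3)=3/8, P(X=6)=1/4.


E[X^2] = sum(x^2 * P(x))
= 1*3/8 + 9*3/8 + 36*1/4
= 51/4

51/4


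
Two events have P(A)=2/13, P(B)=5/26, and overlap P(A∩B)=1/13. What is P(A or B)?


P(A∪B) = P(A) + P(B) - P(A∩B)
= 2/13 + 5/26 - 1/13 = 7/26

7/26


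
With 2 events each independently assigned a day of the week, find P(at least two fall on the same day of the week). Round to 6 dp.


P(all different) = prod((7-i)/7 for i=0..1) = 0.857143
P(at least one match) = 1 - 0.857143 = 0.142857

0.142857


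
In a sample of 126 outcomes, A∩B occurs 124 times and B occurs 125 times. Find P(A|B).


P(A|B) = P(A∩B)/P(B) = (124/126)/(125/126) = 124/125

124/125


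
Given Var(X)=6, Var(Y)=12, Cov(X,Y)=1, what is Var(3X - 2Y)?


Var(3X - 2Y) = 3^2*Var(X) + (-2)^2*Var(Y) + 2*3*(-2)*Cov(X,Y)
= 9*6 + 4*12 - 12*1
= 54 + 48 - 12 = 90

90


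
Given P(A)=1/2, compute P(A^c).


P(A') = 1 - P(A) = 1 - 1/2 = 1/2

1/2


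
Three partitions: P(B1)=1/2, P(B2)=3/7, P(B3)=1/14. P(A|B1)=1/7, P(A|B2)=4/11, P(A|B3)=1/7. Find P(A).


P(A) = P(A|B1)P(B1) + P(A|B2)P(B2) + P(A|B3)P(B3)
= 1/7*1/2 + 4/11*3/7 + 1/7*1/14
= 1/14 + 12/77 + 1/98 = 128/539

128/539


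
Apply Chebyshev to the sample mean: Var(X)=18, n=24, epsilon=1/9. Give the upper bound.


Var(Xbar) = Var(X)/n = 18/24
Chebyshev: P(|Xbar-mu| >= 1/9) <= Var(Xbar)/(1/9)^2 = (3/4)/(1/81) = 243/4
Bound exceeds 1, so trivial bound: 1

1


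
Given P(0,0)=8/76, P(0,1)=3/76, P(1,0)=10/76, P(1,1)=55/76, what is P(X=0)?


P(X=0) = P(0,0)+P(0,1) = 8/76 + 3/76 = 11/76

11/76


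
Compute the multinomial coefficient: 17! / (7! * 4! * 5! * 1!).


17! = 355687428096000
Denominator: 7!=5040 * 4!=24 * 5!=120 * 1!=1
Coefficient = 355687428096000 / 14515200 = 24504480

24504480


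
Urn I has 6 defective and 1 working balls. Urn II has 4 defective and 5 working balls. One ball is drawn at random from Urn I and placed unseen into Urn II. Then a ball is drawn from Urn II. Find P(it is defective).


P(transfer defective) = 6/7; P(transfer working) = 1/7
If defective transferred: Urn II has 5 defective of 10, so P(defective|defective moved) = 1/2
If working transferred: Urn II has 4 defective of 10, so P(defective|working moved) = 2/5
By total probability: P(defective) = 6/7*1/2 + 1/7*2/5 = 17/35

17/35


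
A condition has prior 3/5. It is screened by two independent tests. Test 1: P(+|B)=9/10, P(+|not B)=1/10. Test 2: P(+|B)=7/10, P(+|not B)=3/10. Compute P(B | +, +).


After test 1: P(+) = 9/10*3/5 + 1/10*2/5 = 29/50
P(B|+) = (27/50)/(29/50) = 27/29
After test 2 (use post1 as new prior): P(+) = 7/10*27/29 + 3/10*2/29 = 39/58
P(B|+,+) = (189/290)/(39/58) = 63/65

63/65


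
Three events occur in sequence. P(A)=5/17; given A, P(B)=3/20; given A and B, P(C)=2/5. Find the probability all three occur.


P(A∩B∩C) = P(A) * P(B|A) * P(C|A∩B)
= 5/17 * 3/20 * 2/5
= 3/68 * 2/5 = 3/170

3/170


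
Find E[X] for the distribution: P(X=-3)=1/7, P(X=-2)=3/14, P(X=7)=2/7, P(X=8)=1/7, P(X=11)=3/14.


E[X] = sum(x * P(x))
= -3*1/7 - 2*3/14 + 7*2/7 + 8*1/7 + 11*3/14
= 65/14

65/14


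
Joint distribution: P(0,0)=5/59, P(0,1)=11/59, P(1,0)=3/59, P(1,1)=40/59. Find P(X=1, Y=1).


Read from table: P(X=1, Y=1) = 40/59

40/59


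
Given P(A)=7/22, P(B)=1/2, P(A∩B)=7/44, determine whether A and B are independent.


P(A)*P(B) = 7/22*1/2 = 7/44
P(A∩B) = 7/44, which equals P(A)P(B), so independent

Yes, A and B are independent


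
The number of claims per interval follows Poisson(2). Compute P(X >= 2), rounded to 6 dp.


P(X>=2) = 1 - P(X<=1) = 1 - (e^(-2)*2^0/0! + e^(-2)*2^1/1!)
≈ 1 - (0.1353352832 + 0.2706705665)
= 1 - 0.4060058497 = 0.5939941503
≈ 0.593994

0.593994


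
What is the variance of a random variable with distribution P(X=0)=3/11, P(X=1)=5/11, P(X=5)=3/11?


E[X] = 20/11, E[X^2] = 80/11
Var(X) = E[X^2] - (E[X])^2 = 80/11 - (20/11)^2 = 480/121

480/121


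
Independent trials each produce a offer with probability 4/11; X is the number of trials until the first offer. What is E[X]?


For geometric (trials until first success), E[X] = 1/p = 1/(4/11) = 11/4

11/4


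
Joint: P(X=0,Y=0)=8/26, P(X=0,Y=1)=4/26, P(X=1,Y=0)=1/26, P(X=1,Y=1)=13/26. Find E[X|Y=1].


P(Y=1) = 17/26
E[X|Y=1] = (0*4 + 1*13)/17 = 13/17

13/17


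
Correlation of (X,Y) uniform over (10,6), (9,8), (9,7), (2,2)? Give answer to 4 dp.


Cov(X,Y) = 6.6250, Var(X) = 10.2500, Var(Y) = 5.1875
rho = Cov/(sqrt(VarX)*sqrt(VarY)) = 0.9085

0.9085


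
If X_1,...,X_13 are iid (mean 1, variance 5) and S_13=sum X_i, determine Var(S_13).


By independence, Var(S_n) = n*Var(X_1) = 13*5 = 65

65


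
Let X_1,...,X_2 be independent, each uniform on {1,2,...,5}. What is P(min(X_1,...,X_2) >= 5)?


P(min >= 5) = P(all X_i >= 5) = (P(X_1 >= 5))^2
= (1/5)^2 = 1/25

1/25


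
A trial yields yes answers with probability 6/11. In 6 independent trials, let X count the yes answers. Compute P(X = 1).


P(X=1) = C(6,1) * p^1 * (1-p)^5
= 6 * 6/11 * 3125/161051
= 112500/1771561

112500/1771561


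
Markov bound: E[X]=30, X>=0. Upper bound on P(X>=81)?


Markov: P(X >= a) <= E[X]/a
P(X >= 81) <= 30/81 = 10/27

10/27


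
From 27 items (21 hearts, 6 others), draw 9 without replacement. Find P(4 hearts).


P(X=4) = C(21,4)*C(6,5) / C(27,9)
= 5985*6 / 4686825
= 35910/4686825 = 126/16445

126/16445


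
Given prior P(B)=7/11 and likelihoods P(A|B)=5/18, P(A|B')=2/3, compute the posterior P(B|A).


P(A) = P(A|B)P(B) + P(A|B')P(B') = 5/18*7/11 + 2/3*4/11 = 83/198
P(B|A) = P(A|B)P(B)/P(A) = (35/198)/(83/198) = 35/83

35/83


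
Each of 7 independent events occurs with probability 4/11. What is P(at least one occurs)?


P(at least one) = 1 - P(none)
P(none) = (1 - 4/11)^7 = (7/11)^7 = 823543/19487171
P(at least one) = 1 - 823543/19487171 = 18663628/19487171

18663628/19487171


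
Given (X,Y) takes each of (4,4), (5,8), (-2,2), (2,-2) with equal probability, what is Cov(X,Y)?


E[X]=9/4, E[Y]=3, E[XY]=12
Cov(X,Y) = E[XY] - E[X]E[Y] = 12 - 9/4*3 = 21/4

21/4


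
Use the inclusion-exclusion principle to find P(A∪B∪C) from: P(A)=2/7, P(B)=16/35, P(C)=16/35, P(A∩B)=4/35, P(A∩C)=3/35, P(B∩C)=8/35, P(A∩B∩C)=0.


P(A∪B∪C) = P(A)+P(B)+P(C) - P(AB)-P(AC)-P(BC) + P(ABC)
= 2/7+16/35+16/35 - 4/35-3/35-8/35 + 0
= 27/35

27/35


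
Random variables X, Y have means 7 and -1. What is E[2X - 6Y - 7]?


E[2X - 6Y - 7] = 2*E[X] - 6*E[Y] - 7
= (2)*(7) + (-6)*(-1) + (-7)
= 14 + 6 - 7 = 13

13


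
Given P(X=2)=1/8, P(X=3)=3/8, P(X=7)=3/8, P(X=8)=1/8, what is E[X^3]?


E[X^3] = sum(g(x)*P(x))
= 8*1/8 + 27*3/8 + 343*3/8 + 512*1/8
= 815/4

815/4


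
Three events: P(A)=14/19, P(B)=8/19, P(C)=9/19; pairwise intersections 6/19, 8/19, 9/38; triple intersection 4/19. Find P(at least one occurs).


P(A∪B∪C) = P(A)+P(B)+P(C) - P(AB)-P(AC)-P(BC) + P(ABC)
= 14/19+8/19+9/19 - 6/19-8/19-9/38 + 4/19
= 33/38

33/38


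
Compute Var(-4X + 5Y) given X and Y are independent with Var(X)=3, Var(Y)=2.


Independence => Cov(X,Y)=0
Var(-4X + 5Y) = (-4)^2*Var(X) + 5^2*Var(Y)
= 16*3 + 25*2 = 98

98


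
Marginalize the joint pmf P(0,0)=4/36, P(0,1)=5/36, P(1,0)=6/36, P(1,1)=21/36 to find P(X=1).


P(X=1) = P(1,0)+P(1,1) = 6/36 + 21/36 = 27/36 = 3/4

3/4


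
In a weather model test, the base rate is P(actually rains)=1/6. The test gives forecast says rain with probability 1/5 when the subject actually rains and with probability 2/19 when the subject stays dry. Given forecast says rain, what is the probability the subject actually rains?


P(A) = P(A|B)P(B) + P(A|B')P(B') = 1/5*1/6 + 2/19*5/6 = 23/190
P(B|A) = P(A|B)P(B)/P(A) = (1/30)/(23/190) = 19/69

19/69


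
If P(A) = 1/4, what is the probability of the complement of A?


P(A') = 1 - P(A) = 1 - 1/4 = 3/4

3/4


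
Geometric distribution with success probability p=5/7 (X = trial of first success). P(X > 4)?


P(X > 4) = P(first 4 trials all fail) = (1-p)^4 = (2/7)^4 = 16/2401

16/2401


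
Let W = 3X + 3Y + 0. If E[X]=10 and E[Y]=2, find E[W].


E[3X + 3Y + 0] = 3*E[X] + 3*E[Y] + 0
= (3)*(10) + (3)*(2) + (0)
= 30 + 6 + 0 = 36

36
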